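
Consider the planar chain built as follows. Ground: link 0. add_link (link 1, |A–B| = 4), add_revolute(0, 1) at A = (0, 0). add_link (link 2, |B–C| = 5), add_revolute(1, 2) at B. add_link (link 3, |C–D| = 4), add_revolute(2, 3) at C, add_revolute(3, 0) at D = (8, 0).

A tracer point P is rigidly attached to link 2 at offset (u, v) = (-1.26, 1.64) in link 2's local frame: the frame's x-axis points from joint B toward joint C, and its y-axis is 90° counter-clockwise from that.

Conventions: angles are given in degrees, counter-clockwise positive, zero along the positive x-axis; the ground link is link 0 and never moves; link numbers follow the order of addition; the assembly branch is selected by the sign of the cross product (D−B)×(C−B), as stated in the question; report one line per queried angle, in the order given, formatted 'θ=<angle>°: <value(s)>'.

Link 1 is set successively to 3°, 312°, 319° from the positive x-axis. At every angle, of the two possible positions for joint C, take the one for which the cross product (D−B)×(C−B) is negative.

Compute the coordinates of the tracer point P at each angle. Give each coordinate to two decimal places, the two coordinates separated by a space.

A=(0,0), D=(8.00,0)
θ=3°: B = A + 4.00·(cos3°, sin3°) = (3.9945, 0.2093)
θ=3°: |BD| = 4.0109
θ=3°: circle(B,5.00) ∩ circle(D,4.00): a=3.1274, h=3.9012
θ=3°:   candidates: C₊=(7.3213,3.9420) cross=15.648; C₋=(6.9140,-3.8498) cross=-15.648
θ=3°:   branch - wants cross < 0 → take C=(6.9140,-3.8498) (cross=-15.648)
θ=3°: ex = (C−B)/|BC| = (0.5839,-0.8118); ey = (0.8118,0.5839)
θ=3°: P = B + -1.26·ex + 1.64·ey = (4.5902,2.1898)
θ=312°: B = A + 4.00·(cos312°, sin312°) = (2.6765, -2.9726)
θ=312°: |BD| = 6.0972
θ=312°: circle(B,5.00) ∩ circle(D,4.00): a=3.7866, h=3.2652
θ=312°:   candidates: C₊=(4.3908,1.7244) cross=19.908; C₋=(7.5745,-3.9773) cross=-19.908
θ=312°:   branch - wants cross < 0 → take C=(7.5745,-3.9773) (cross=-19.908)
θ=312°: ex = (C−B)/|BC| = (0.9796,-0.2009); ey = (0.2009,0.9796)
θ=312°: P = B + -1.26·ex + 1.64·ey = (1.7718,-1.1128)
θ=319°: B = A + 4.00·(cos319°, sin319°) = (3.0188, -2.6242)
θ=319°: |BD| = 5.6301
θ=319°: circle(B,5.00) ∩ circle(D,4.00): a=3.6143, h=3.4549
θ=319°:   candidates: C₊=(4.6062,2.1171) cross=19.452; C₋=(7.8269,-3.9963) cross=-19.452
θ=319°:   branch - wants cross < 0 → take C=(7.8269,-3.9963) (cross=-19.452)
θ=319°: ex = (C−B)/|BC| = (0.9616,-0.2744); ey = (0.2744,0.9616)
θ=319°: P = B + -1.26·ex + 1.64·ey = (2.2572,-0.7014)

θ=3°: 4.59 2.19
θ=312°: 1.77 -1.11
θ=319°: 2.26 -0.70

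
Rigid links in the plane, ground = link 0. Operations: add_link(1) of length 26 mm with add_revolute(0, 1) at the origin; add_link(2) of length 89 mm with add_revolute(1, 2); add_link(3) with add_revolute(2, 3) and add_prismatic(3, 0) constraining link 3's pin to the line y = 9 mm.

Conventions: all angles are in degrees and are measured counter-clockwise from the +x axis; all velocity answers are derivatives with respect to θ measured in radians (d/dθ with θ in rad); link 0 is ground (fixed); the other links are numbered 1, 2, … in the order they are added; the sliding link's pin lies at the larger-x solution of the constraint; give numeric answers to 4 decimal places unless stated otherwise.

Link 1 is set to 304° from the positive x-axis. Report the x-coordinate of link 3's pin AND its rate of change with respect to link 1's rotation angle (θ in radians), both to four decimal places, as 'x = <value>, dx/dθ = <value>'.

geometry: r = 26 mm, L = 89 mm, e = 9 mm
crank pin P = (r cos θ, r sin θ) = (14.539015, -21.554977)
h = r sin θ − e = -21.554977 − 9 = -30.554977
x = r cos θ + √(L² − h²) = 14.539015 + 83.590630 = 98.129645
dx/dθ = −r sin θ − h·r cos θ/√(L² − h²) (θ in radians; h = -30.554977) = 26.869440

x = 98.1296, dx/dθ = 26.8694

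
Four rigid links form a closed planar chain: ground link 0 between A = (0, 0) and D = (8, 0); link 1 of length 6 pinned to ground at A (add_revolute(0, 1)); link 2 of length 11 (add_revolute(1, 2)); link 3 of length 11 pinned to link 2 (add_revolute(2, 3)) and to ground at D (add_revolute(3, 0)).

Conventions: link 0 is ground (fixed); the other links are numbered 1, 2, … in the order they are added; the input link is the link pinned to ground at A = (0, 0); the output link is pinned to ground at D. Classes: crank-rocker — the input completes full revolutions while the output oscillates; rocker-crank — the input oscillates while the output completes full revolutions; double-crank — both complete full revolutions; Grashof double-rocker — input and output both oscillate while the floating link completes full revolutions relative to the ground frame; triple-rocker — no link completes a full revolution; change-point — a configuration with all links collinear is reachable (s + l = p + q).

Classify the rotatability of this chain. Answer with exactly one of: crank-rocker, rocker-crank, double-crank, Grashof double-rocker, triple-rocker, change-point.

lengths: ground=8, input=6, coupler=11, output=11
sorted: s=6 (shortest), l=11 (longest), p+q=19
s + l = 17 vs p + q = 19
s + l < p + q (Grashof) with shortest = input link → crank-rocker

crank-rocker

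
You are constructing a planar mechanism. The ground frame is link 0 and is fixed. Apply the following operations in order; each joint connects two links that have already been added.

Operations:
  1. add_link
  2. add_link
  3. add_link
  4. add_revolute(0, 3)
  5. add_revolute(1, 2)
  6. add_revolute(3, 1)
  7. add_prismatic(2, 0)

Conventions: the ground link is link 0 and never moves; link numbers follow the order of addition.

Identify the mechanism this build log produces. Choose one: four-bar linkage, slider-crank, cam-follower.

links: 4 (incl. ground); joints: 3 revolute, 1 prismatic, 0 higher (cam) pair, forming one closed loop
4 links, 3 revolutes + 1 prismatic in one loop → slider-crank

slider-crank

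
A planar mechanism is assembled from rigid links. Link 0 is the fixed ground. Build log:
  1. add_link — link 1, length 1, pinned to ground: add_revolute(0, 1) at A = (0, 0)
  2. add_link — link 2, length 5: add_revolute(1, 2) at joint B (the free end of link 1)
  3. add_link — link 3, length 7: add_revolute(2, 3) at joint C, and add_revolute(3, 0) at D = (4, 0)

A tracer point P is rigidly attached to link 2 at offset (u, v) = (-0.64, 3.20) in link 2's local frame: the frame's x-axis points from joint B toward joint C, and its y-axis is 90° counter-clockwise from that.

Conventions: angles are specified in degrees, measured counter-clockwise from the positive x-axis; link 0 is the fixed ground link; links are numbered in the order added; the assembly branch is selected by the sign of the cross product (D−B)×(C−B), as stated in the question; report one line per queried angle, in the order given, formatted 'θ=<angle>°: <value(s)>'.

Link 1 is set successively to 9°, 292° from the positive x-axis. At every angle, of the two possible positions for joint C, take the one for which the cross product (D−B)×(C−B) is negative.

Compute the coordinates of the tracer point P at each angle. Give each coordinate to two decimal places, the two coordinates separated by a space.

A=(0,0), D=(4.00,0)
θ=9°: B = A + 1.00·(cos9°, sin9°) = (0.9877, 0.1564)
θ=9°: |BD| = 3.0164
θ=9°: circle(B,5.00) ∩ circle(D,7.00): a=-2.4701, h=4.3472
θ=9°:   candidates: C₊=(-1.2536,4.6259) cross=13.113; C₋=(-1.7045,-4.0569) cross=-13.113
θ=9°:   branch - wants cross < 0 → take C=(-1.7045,-4.0569) (cross=-13.113)
θ=9°: ex = (C−B)/|BC| = (-0.5384,-0.8427); ey = (0.8427,-0.5384)
θ=9°: P = B + -0.64·ex + 3.20·ey = (4.0288,-1.0273)
θ=292°: B = A + 1.00·(cos292°, sin292°) = (0.3746, -0.9272)
θ=292°: |BD| = 3.7421
θ=292°: circle(B,5.00) ∩ circle(D,7.00): a=-1.3357, h=4.8183
θ=292°:   candidates: C₊=(-2.1133,3.4099) cross=18.030; C₋=(0.2744,-5.9262) cross=-18.030
θ=292°:   branch - wants cross < 0 → take C=(0.2744,-5.9262) (cross=-18.030)
θ=292°: ex = (C−B)/|BC| = (-0.0200,-0.9998); ey = (0.9998,-0.0200)
θ=292°: P = B + -0.64·ex + 3.20·ey = (3.5868,-0.3515)

θ=9°: 4.03 -1.03
θ=292°: 3.59 -0.35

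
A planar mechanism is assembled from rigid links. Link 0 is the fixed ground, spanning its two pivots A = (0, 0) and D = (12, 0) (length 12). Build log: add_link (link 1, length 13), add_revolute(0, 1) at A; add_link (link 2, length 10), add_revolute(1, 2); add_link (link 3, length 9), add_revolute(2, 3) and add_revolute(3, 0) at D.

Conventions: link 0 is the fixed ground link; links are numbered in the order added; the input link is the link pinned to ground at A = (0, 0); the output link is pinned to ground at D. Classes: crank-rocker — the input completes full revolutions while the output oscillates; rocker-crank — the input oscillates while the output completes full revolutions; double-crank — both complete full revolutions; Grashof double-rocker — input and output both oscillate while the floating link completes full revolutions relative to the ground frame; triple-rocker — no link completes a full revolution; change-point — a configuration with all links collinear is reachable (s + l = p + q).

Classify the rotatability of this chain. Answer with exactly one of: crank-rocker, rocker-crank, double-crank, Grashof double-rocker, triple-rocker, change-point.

lengths: ground=12, input=13, coupler=10, output=9
sorted: s=9 (shortest), l=13 (longest), p+q=22
s + l = 22 vs p + q = 22
s + l = p + q → change-point (collinear configuration reachable)

change-point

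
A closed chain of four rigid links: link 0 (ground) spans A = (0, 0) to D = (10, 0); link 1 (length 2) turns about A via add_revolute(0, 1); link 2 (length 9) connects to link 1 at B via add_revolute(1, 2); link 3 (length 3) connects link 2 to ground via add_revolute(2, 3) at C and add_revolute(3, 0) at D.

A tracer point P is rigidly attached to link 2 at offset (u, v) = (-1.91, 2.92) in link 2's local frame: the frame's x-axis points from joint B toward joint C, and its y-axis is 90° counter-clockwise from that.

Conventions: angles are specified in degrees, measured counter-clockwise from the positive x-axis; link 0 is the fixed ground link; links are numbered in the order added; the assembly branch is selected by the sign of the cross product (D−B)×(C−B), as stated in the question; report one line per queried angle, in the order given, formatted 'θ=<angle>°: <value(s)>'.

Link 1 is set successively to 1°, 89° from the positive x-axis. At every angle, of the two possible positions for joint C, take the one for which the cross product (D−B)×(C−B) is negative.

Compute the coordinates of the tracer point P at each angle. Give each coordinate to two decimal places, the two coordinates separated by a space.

A=(0,0), D=(10.00,0)
θ=1°: B = A + 2.00·(cos1°, sin1°) = (1.9997, 0.0349)
θ=1°: |BD| = 8.0004
θ=1°: circle(B,9.00) ∩ circle(D,3.00): a=8.5000, h=2.9581
θ=1°:   candidates: C₊=(10.5125,2.9559) cross=23.666; C₋=(10.4867,-2.9603) cross=-23.666
θ=1°:   branch - wants cross < 0 → take C=(10.4867,-2.9603) (cross=-23.666)
θ=1°: ex = (C−B)/|BC| = (0.9430,-0.3328); ey = (0.3328,0.9430)
θ=1°: P = B + -1.91·ex + 2.92·ey = (1.1703,3.4241)
θ=89°: B = A + 2.00·(cos89°, sin89°) = (0.0349, 1.9997)
θ=89°: |BD| = 10.1638
θ=89°: circle(B,9.00) ∩ circle(D,3.00): a=8.6239, h=2.5746
θ=89°:   candidates: C₊=(8.9968,2.8273) cross=26.168; C₋=(7.9837,-2.2213) cross=-26.168
θ=89°:   branch - wants cross < 0 → take C=(7.9837,-2.2213) (cross=-26.168)
θ=89°: ex = (C−B)/|BC| = (0.8832,-0.4690); ey = (0.4690,0.8832)
θ=89°: P = B + -1.91·ex + 2.92·ey = (-0.2825,5.4744)

θ=1°: 1.17 3.42
θ=89°: -0.28 5.47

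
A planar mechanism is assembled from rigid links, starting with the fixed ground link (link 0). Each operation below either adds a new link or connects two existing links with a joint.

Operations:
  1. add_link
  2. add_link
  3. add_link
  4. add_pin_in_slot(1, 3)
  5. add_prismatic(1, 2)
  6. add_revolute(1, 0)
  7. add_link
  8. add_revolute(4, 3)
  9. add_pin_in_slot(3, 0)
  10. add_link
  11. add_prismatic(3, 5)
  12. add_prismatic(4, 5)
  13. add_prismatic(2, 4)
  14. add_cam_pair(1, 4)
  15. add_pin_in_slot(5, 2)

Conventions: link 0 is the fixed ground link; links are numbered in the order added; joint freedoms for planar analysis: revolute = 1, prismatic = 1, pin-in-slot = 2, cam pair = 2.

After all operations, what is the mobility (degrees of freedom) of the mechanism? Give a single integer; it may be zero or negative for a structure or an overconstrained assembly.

(L,J1,J2)=(1,0,0); link0 fixed
link1: (2,0,0)
link2: (3,0,0)
link3: (4,0,0)
PS 1-3 [J2]: (4,0,1)
P 1-2 [J1]: (4,1,1)
R 1-0 [J1]: (4,2,1)
link4: (5,2,1)
R 4-3 [J1]: (5,3,1)
PS 3-0 [J2]: (5,3,2)
link5: (6,3,2)
P 3-5 [J1]: (6,4,2)
P 4-5 [J1]: (6,5,2)
P 2-4 [J1]: (6,6,2)
C 1-4 [J2]: (6,6,3)
PS 5-2 [J2]: (6,6,4)
Grübler: 3·5 − 2·6 − 4 = -1

M = -1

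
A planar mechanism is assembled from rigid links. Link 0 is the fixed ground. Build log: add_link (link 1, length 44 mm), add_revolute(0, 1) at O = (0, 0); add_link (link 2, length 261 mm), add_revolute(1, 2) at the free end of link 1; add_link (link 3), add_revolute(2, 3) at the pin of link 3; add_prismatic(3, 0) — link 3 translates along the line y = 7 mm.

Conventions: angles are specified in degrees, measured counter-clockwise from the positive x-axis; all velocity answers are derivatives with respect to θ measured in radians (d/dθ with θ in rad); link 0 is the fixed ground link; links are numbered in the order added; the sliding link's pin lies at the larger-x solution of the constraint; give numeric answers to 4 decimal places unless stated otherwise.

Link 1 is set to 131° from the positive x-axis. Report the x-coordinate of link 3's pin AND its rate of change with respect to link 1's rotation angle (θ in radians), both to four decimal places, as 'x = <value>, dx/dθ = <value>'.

geometry: r = 44 mm, L = 261 mm, e = 7 mm
crank pin P = (r cos θ, r sin θ) = (-28.866597, 33.207222)
h = r sin θ − e = 33.207222 − 7 = 26.207222
x = r cos θ + √(L² − h²) = -28.866597 + 259.680923 = 230.814325
dx/dθ = −r sin θ − h·r cos θ/√(L² − h²) (θ in radians; h = 26.207222) = -30.293980

x = 230.8143, dx/dθ = -30.2940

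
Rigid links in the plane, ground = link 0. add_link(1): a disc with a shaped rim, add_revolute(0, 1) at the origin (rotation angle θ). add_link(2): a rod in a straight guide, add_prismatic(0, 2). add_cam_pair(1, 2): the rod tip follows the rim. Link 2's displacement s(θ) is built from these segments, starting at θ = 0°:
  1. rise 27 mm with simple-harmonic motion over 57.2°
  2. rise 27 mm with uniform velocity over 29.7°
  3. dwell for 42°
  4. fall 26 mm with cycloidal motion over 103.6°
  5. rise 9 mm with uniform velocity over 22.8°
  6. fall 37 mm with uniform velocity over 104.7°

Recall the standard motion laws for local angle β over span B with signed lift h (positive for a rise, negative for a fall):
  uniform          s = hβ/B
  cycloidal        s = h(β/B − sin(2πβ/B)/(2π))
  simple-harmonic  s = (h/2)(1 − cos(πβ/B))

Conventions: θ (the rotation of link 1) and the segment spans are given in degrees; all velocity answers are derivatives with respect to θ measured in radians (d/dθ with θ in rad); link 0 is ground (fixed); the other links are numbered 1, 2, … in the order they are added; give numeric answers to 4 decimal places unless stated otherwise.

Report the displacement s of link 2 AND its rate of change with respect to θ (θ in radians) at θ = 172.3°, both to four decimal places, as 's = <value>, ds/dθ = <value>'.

segment 1 (0° to 57.2°, simple-harmonic, h = 27) is passed completely: s = 0.0000 + (27) = 27.0000
segment 2 (57.2° to 86.9°, uniform, h = 27) is passed completely: s = 27.0000 + (27) = 54.0000
segment 3 (86.9° to 128.9°, dwell): s unchanged at 54.0000
θ = 172.3° falls in segment 4 (128.9° to 232.5°, cycloidal, h = -26): β = 172.3 − 128.9 = 43.4°, B = 103.6°; Δs = -26·(0.4189 − sin(2π·0.4189)/(2π)) = -8.8738; s = 54.0000 − 8.8738 = 45.1262
velocity in seg [128.9°–232.5°] (cycloidal), θ in radians: β = 43.4° = 0.7575 rad, B = 103.6° = 1.8082 rad; ds/dθ = (h/B)(1 − cos(2πβ/B)) = ((-26)/1.8082)(1 − cos(2π·0.4189)) = -26.932538 mm/rad

s = 45.1262, ds/dθ = -26.9325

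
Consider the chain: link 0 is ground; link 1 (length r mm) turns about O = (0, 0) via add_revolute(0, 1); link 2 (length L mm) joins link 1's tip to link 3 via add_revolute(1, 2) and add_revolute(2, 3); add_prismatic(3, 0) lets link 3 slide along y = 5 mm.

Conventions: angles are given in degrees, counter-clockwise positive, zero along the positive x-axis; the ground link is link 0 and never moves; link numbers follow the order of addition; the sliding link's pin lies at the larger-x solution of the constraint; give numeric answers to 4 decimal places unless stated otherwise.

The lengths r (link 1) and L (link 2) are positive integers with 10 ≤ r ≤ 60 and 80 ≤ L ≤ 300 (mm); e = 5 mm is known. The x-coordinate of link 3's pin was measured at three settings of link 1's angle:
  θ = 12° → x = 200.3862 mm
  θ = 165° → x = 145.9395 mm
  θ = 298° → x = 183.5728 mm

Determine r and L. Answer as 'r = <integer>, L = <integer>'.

constraint per measurement: (x − r cos θ)² + (r sin θ − e)² = L²
subtracting the θ₁ and θ₂ equations cancels the r² and L² terms:
r = (x₁² − x₂²) / (2[(x₁cos θ₁ + e sin θ₁) − (x₂cos θ₂ + e sin θ₂)]) = 28.0000 → r = 28
L² = (x₁ − r cos θ₁)² + (r sin θ₁ − e)² = 29929.0062 → L = 173.0000 → L = 173
check at θ₃=298°: x = 183.5728 (printed 183.5728) ✓

r = 28, L = 173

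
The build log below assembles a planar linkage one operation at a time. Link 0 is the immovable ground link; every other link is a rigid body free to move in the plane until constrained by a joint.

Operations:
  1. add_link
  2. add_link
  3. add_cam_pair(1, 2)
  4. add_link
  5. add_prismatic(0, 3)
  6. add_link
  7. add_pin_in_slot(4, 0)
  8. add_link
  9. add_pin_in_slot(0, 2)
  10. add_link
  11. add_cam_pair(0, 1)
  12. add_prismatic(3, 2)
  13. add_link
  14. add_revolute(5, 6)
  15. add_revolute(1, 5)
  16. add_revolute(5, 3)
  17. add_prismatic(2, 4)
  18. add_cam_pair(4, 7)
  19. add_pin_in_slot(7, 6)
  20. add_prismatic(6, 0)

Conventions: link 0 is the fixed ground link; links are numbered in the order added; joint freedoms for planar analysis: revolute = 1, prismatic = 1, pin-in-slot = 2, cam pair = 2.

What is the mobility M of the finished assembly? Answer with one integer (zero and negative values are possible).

link 0 = ground. State L|J1|J2 = 1|0|0
+link1  2|0|0
+link2  3|0|0
C(1,2) f=2→J2  3|0|1
+link3  4|0|1
P(0,3) f=1→J1  4|1|1
+link4  5|1|1
PS(4,0) f=2→J2  5|1|2
+link5  6|1|2
PS(0,2) f=2→J2  6|1|3
+link6  7|1|3
C(0,1) f=2→J2  7|1|4
P(3,2) f=1→J1  7|2|4
+link7  8|2|4
R(5,6) f=1→J1  8|3|4
R(1,5) f=1→J1  8|4|4
R(5,3) f=1→J1  8|5|4
P(2,4) f=1→J1  8|6|4
C(4,7) f=2→J2  8|6|5
PS(7,6) f=2→J2  8|6|6
P(6,0) f=1→J1  8|7|6
M = 3(8−1)−2·7−6 = 21−14−6 = 1

M = 1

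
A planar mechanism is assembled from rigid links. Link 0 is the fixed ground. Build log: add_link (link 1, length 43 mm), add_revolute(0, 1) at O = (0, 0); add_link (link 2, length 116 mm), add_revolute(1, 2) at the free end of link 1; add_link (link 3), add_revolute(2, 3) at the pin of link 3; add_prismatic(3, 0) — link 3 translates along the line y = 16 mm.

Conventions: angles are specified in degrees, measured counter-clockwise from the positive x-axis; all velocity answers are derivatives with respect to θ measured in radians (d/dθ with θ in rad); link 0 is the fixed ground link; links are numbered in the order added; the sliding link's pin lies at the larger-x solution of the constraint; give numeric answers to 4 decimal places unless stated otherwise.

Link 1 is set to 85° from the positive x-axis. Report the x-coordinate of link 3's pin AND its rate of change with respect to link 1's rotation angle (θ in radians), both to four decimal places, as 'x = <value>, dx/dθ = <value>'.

geometry: r = 43 mm, L = 116 mm, e = 16 mm
crank pin P = (r cos θ, r sin θ) = (3.747697, 42.836372)
h = r sin θ − e = 42.836372 − 16 = 26.836372
x = r cos θ + √(L² − h²) = 3.747697 + 112.853042 = 116.600739
dx/dθ = −r sin θ − h·r cos θ/√(L² − h²) (θ in radians; h = 26.836372) = -43.727572

x = 116.6007, dx/dθ = -43.7276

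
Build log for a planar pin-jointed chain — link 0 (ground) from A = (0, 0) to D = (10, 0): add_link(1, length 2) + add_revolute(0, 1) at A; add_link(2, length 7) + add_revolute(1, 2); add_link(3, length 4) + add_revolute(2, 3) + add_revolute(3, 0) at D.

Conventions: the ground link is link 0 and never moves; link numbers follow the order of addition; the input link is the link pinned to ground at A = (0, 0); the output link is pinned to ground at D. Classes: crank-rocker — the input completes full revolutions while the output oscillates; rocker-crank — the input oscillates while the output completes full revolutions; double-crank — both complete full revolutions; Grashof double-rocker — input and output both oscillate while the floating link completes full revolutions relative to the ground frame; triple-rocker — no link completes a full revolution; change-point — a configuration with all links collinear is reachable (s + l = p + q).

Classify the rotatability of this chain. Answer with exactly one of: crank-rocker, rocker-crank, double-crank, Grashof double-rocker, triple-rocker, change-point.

lengths: ground=10, input=2, coupler=7, output=4
sorted: s=2 (shortest), l=10 (longest), p+q=11
s + l = 12 vs p + q = 11
s + l > p + q → non-Grashof → no link fully rotates → triple-rocker

triple-rocker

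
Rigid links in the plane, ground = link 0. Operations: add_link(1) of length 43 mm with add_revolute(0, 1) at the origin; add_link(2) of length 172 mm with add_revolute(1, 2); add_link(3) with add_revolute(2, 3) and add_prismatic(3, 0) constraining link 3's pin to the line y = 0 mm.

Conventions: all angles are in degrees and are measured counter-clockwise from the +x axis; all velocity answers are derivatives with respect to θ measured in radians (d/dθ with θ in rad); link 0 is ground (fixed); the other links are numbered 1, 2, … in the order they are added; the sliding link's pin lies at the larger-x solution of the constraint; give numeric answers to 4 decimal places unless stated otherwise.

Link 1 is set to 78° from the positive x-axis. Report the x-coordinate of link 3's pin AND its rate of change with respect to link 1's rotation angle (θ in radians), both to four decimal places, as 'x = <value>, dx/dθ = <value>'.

geometry: r = 43 mm, L = 172 mm, e = 0 mm
crank pin P = (r cos θ, r sin θ) = (8.940203, 42.060347)
h = r sin θ − e = 42.060347 − 0 = 42.060347
x = r cos θ + √(L² − h²) = 8.940203 + 166.778078 = 175.718280
dx/dθ = −r sin θ − h·r cos θ/√(L² − h²) (θ in radians; h = 42.060347) = -44.315008

x = 175.7183, dx/dθ = -44.3150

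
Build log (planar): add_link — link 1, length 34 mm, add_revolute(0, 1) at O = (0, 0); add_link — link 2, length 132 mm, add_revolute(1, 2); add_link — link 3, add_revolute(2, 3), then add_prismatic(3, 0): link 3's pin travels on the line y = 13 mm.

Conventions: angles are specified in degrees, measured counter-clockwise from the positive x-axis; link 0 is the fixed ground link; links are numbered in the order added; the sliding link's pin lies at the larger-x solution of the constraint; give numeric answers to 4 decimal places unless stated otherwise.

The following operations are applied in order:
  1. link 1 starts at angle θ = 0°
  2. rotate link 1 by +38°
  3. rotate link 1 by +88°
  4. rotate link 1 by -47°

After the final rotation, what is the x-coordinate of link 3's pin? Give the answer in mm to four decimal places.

geometry: r = 34 mm, L = 132 mm, e = 13 mm; θ starts at 0°
rotate link 1 by +38°: θ ← 0° +38° = 38°
rotate link 1 by +88°: θ ← 38° +88° = 126°
rotate link 1 by -47°: θ ← 126° -47° = 79°
crank pin P = (r cos θ, r sin θ) = (6.487506, 33.375324)
h = r sin θ − e = 33.375324 − 13 = 20.375324
x = r cos θ + √(L² − h²) = 6.487506 + 130.417967 = 136.905473

136.9055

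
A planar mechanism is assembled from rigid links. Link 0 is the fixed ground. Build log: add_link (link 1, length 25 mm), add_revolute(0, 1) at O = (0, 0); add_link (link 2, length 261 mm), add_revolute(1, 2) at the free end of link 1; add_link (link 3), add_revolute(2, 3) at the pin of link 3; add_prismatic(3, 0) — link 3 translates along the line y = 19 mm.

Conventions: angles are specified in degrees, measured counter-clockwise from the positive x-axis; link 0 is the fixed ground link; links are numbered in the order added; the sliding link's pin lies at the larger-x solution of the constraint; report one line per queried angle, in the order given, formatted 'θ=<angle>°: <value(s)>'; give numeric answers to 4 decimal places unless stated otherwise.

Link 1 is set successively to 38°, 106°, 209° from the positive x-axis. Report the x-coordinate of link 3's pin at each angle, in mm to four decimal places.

geometry: r = 25 mm, L = 261 mm, e = 19 mm
θ=38°: crank pin P = (r cos θ, r sin θ) = (19.700269, 15.391537)
θ=38°: h = r sin θ − e = 15.391537 − 19 = -3.608463
θ=38°: x = r cos θ + √(L² − h²) = 19.700269 + 260.975054 = 280.675323
θ=106°: crank pin P = (r cos θ, r sin θ) = (-6.890934, 24.031542)
θ=106°: h = r sin θ − e = 24.031542 − 19 = 5.031542
θ=106°: x = r cos θ + √(L² − h²) = -6.890934 + 260.951497 = 254.060563
θ=209°: crank pin P = (r cos θ, r sin θ) = (-21.865493, -12.120241)
θ=209°: h = r sin θ − e = -12.120241 − 19 = -31.120241
θ=209°: x = r cos θ + √(L² − h²) = -21.865493 + 259.138053 = 237.272561

θ=38°: 280.6753
θ=106°: 254.0606
θ=209°: 237.2726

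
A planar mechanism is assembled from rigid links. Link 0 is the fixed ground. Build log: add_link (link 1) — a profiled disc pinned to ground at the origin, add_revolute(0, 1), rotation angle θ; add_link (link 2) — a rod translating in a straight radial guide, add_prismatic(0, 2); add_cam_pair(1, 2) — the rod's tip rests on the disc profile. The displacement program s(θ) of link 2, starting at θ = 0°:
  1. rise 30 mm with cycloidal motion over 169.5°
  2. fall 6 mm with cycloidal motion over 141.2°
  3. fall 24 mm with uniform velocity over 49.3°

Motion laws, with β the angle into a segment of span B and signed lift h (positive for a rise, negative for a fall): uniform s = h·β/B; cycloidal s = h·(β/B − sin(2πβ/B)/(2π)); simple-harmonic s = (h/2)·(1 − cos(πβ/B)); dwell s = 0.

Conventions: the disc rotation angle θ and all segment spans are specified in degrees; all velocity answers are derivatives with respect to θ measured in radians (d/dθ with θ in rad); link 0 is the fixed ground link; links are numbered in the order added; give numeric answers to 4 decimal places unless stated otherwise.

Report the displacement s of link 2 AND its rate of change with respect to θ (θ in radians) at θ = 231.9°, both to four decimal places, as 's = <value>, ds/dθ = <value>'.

seg 1 [0°–169.5°] cycloidal, h=30: full span → s += 30 → s = 30.0000
seg 2 [169.5°–310.7°] cycloidal, h=-6: θ=231.9° here. β=62.4, B=141.2. -6·(0.4419 − sin(2π·0.4419)/(2π)) = -2.3108 → s = 27.6892
velocity in seg [169.5°–310.7°] (cycloidal), θ in radians: β = 62.4° = 1.0891 rad, B = 141.2° = 2.4644 rad; ds/dθ = (h/B)(1 − cos(2πβ/B)) = ((-6)/2.4644)(1 − cos(2π·0.4419)) = -4.709041 mm/rad

s = 27.6892, ds/dθ = -4.7090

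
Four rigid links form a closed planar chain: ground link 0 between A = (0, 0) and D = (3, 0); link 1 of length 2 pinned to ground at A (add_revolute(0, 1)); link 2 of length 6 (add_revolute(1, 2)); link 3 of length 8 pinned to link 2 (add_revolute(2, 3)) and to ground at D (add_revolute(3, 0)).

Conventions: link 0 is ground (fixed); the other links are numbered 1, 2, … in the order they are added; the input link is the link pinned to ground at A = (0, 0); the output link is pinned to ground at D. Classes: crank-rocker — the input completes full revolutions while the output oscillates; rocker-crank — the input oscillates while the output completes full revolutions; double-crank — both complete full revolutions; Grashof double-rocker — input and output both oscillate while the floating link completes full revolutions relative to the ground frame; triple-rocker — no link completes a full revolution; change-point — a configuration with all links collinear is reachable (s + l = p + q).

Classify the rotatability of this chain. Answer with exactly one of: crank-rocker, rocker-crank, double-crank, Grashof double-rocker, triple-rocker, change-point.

lengths: ground=3, input=2, coupler=6, output=8
sorted: s=2 (shortest), l=8 (longest), p+q=9
s + l = 10 vs p + q = 9
s + l > p + q → non-Grashof → no link fully rotates → triple-rocker

triple-rocker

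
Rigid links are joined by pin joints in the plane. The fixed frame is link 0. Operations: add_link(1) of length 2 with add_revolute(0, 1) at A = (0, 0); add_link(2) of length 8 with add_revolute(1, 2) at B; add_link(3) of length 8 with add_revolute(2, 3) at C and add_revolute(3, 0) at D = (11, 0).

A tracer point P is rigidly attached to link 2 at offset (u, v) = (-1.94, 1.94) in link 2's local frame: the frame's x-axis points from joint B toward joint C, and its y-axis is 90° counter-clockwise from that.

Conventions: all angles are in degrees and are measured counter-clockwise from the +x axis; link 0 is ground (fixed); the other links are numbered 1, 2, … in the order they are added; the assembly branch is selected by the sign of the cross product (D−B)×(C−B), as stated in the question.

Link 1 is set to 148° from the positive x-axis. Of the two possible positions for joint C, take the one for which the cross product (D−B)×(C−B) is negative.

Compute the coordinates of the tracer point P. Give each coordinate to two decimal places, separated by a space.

A=(0,0), D=(11.00,0)
B = A + 2.00·(cos148°, sin148°) = (-1.6961, 1.0598)
|BD| = 12.7403
circle(B,8.00) ∩ circle(D,8.00): a=6.3701, h=4.8396
  candidates: C₊=(5.0545,5.3527) cross=61.657; C₋=(4.2494,-4.2929) cross=-61.657
  branch - wants cross < 0 → take C=(4.2494,-4.2929) (cross=-61.657)
ex = (C−B)/|BC| = (0.7432,-0.6691); ey = (0.6691,0.7432)
P = B + -1.94·ex + 1.94·ey = (-1.8398,3.7996)

-1.84 3.80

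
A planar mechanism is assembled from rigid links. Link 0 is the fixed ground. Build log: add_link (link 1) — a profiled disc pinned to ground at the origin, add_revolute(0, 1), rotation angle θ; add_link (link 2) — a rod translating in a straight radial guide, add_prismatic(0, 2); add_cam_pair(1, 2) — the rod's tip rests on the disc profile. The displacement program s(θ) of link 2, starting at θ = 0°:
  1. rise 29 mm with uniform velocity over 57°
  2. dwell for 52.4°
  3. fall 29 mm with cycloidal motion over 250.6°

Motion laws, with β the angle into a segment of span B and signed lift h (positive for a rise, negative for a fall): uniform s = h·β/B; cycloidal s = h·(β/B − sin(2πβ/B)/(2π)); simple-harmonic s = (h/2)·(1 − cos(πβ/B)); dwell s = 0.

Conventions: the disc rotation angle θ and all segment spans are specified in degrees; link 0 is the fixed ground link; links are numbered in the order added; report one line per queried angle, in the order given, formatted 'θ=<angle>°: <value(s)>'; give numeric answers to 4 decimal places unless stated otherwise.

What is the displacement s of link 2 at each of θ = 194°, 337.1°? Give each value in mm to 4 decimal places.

seg 1 [0°–57°] uniform, h=29: full span → s += 29 → s = 29.0000
seg 2 [57°–109.4°] dwell: s stays 29.0000
seg 3 [109.4°–360°] cycloidal, h=-29: θ=194° here. β=84.6, B=250.6. -29·(0.3376 − sin(2π·0.3376)/(2π)) = -5.8561 → s = 23.1439
seg 3 [109.4°–360°] cycloidal, h=-29: θ=337.1° here. β=227.7, B=250.6. -29·(0.9086 − sin(2π·0.9086)/(2π)) = -28.8568 → s = 0.1432

θ=194°: 23.1439
θ=337.1°: 0.1432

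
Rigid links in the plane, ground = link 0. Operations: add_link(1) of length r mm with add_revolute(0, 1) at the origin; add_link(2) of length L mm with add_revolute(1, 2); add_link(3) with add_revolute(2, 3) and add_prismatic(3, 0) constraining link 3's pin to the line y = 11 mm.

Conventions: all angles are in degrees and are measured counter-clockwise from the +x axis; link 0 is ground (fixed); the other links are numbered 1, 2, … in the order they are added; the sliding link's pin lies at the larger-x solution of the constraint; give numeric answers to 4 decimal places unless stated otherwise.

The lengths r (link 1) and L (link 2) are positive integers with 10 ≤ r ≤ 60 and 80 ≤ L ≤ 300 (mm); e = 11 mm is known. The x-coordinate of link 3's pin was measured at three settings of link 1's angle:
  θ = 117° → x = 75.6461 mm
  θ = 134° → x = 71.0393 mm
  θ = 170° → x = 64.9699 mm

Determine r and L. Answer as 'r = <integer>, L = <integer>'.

constraint per measurement: (x − r cos θ)² + (r sin θ − e)² = L²
subtracting the θ₁ and θ₂ equations cancels the r² and L² terms:
r = (x₁² − x₂²) / (2[(x₁cos θ₁ + e sin θ₁) − (x₂cos θ₂ + e sin θ₂)]) = 20.0000 → r = 20
L² = (x₁ − r cos θ₁)² + (r sin θ₁ − e)² = 7224.9940 → L = 85.0000 → L = 85
check at θ₃=170°: x = 64.9699 (printed 64.9699) ✓

r = 20, L = 85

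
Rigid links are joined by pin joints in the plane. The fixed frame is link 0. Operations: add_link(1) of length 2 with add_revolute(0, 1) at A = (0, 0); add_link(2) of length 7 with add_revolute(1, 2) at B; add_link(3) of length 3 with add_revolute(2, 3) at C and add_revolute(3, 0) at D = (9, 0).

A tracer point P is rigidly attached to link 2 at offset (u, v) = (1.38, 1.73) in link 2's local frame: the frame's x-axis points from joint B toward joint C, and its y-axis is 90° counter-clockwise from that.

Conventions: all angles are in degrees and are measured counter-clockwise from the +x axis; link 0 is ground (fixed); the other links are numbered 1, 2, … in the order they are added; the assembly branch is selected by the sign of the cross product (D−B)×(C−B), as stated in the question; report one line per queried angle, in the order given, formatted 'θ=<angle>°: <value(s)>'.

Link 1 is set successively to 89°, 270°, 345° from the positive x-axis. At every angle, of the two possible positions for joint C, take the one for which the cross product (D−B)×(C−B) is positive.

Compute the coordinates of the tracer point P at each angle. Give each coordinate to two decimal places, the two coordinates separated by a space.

A=(0,0), D=(9.00,0)
θ=89°: B = A + 2.00·(cos89°, sin89°) = (0.0349, 1.9997)
θ=89°: |BD| = 9.1854
θ=89°: circle(B,7.00) ∩ circle(D,3.00): a=6.7701, h=1.7794
θ=89°:   candidates: C₊=(7.0300,2.2625) cross=16.344; C₋=(6.2552,-1.2109) cross=-16.344
θ=89°:   branch + wants cross > 0 → take C=(7.0300,2.2625) (cross=16.344)
θ=89°: ex = (C−B)/|BC| = (0.9993,0.0375); ey = (-0.0375,0.9993)
θ=89°: P = B + 1.38·ex + 1.73·ey = (1.3490,3.7803)
θ=270°: B = A + 2.00·(cos270°, sin270°) = (-0.0000, -2.0000)
θ=270°: |BD| = 9.2195
θ=270°: circle(B,7.00) ∩ circle(D,3.00): a=6.7791, h=1.7447
θ=270°:   candidates: C₊=(6.2392,1.1738) cross=16.086; C₋=(6.9961,-2.2326) cross=-16.086
θ=270°:   branch + wants cross > 0 → take C=(6.2392,1.1738) (cross=16.086)
θ=270°: ex = (C−B)/|BC| = (0.8913,0.4534); ey = (-0.4534,0.8913)
θ=270°: P = B + 1.38·ex + 1.73·ey = (0.4456,0.1677)
θ=345°: B = A + 2.00·(cos345°, sin345°) = (1.9319, -0.5176)
θ=345°: |BD| = 7.0871
θ=345°: circle(B,7.00) ∩ circle(D,3.00): a=6.3656, h=2.9119
θ=345°:   candidates: C₊=(8.0677,2.8515) cross=20.637; C₋=(8.4931,-2.9569) cross=-20.637
θ=345°:   branch + wants cross > 0 → take C=(8.0677,2.8515) (cross=20.637)
θ=345°: ex = (C−B)/|BC| = (0.8766,0.4813); ey = (-0.4813,0.8766)
θ=345°: P = B + 1.38·ex + 1.73·ey = (2.3088,1.6630)

θ=89°: 1.35 3.78
θ=270°: 0.45 0.17
θ=345°: 2.31 1.66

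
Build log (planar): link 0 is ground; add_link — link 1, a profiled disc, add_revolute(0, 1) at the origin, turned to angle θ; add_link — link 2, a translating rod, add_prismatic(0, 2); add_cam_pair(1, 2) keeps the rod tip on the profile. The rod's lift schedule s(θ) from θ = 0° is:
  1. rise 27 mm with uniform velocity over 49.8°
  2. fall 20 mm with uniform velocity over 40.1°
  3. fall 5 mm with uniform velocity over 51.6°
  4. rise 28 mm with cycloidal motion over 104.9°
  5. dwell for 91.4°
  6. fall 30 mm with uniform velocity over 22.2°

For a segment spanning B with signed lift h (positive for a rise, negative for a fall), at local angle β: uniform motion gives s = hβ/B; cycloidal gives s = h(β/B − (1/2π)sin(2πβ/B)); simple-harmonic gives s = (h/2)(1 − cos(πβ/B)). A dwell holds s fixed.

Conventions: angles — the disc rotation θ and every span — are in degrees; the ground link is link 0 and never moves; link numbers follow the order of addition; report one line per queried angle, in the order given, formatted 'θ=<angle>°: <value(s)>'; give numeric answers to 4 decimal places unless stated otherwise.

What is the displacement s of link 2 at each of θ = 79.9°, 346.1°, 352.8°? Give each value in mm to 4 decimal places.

seg 1 [0°–49.8°] uniform, h=27: full span → s += 27 → s = 27.0000
seg 2 [49.8°–89.9°] uniform, h=-20: θ=79.9° here. β=30.1, B=40.1. -20·30.1/40.1 = -15.0125 → s = 11.9875
seg 2 [49.8°–89.9°] uniform, h=-20: full span → s += -20 → s = 7.0000
seg 3 [89.9°–141.5°] uniform, h=-5: full span → s += -5 → s = 2.0000
seg 4 [141.5°–246.4°] cycloidal, h=28: full span → s += 28 → s = 30.0000
seg 5 [246.4°–337.8°] dwell: s stays 30.0000
seg 6 [337.8°–360°] uniform, h=-30: θ=346.1° here. β=8.3, B=22.2. -30·8.3/22.2 = -11.2162 → s = 18.7838
seg 6 [337.8°–360°] uniform, h=-30: θ=352.8° here. β=15, B=22.2. -30·15/22.2 = -20.2703 → s = 9.7297

θ=79.9°: 11.9875
θ=346.1°: 18.7838
θ=352.8°: 9.7297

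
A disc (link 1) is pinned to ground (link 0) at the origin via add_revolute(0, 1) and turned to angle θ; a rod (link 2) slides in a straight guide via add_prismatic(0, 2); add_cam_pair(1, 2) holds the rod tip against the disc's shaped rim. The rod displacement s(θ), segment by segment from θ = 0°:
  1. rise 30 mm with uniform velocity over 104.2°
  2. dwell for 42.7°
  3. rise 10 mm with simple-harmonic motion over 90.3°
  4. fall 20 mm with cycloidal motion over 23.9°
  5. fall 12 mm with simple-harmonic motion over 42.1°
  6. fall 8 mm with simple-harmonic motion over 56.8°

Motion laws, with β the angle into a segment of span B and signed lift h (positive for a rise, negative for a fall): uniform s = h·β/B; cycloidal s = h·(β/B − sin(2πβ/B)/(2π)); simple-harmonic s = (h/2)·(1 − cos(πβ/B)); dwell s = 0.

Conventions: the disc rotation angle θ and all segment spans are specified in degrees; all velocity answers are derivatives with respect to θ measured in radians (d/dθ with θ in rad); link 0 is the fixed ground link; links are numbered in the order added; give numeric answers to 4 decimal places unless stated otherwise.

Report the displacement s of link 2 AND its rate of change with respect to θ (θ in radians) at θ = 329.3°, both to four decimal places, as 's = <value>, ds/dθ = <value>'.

segment 1 (0° to 104.2°, uniform, h = 30) is passed completely: s = 0.0000 + (30) = 30.0000
segment 2 (104.2° to 146.9°, dwell): s unchanged at 30.0000
segment 3 (146.9° to 237.2°, simple-harmonic, h = 10) is passed completely: s = 30.0000 + (10) = 40.0000
segment 4 (237.2° to 261.1°, cycloidal, h = -20) is passed completely: s = 40.0000 + (-20) = 20.0000
segment 5 (261.1° to 303.2°, simple-harmonic, h = -12) is passed completely: s = 20.0000 + (-12) = 8.0000
θ = 329.3° falls in segment 6 (303.2° to 360°, simple-harmonic, h = -8): β = 329.3 − 303.2 = 26.1°, B = 56.8°; Δs = -8/2·(1 − cos(π·0.4595)) = -3.4925; s = 8.0000 − 3.4925 = 4.5075
velocity in seg [303.2°–360°] (simple-harmonic), θ in radians: β = 26.1° = 0.4555 rad, B = 56.8° = 0.9913 rad; ds/dθ = (πh/(2B)) sin(πβ/B) = (π·(-8)/(2·0.9913)) sin(π·0.4595) = -12.573626 mm/rad

s = 4.5075, ds/dθ = -12.5736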